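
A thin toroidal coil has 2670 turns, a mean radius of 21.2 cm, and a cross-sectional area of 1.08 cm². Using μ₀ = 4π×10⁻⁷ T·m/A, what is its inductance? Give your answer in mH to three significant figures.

For a thin toroid, L = μ₀N²A/(2πR).
L = (4π×10⁻⁷)(2670)²(1.080×10^-4) / (2π×0.212 m) = 7.263×10^-4 H.

L ≈ 0.726 mH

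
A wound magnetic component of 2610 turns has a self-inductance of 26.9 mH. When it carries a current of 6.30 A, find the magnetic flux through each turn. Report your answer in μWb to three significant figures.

Φ_B ≈ 64.9 μWb

From L = NΦ_B/I, the flux per turn is Φ_B = LI/N.
Φ_B = (2.690×10^-2 H)(6.30 A)/2610 = 6.493×10^-5 Wb.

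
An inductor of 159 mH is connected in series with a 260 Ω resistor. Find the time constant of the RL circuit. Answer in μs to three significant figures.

τ ≈ 612 μs

τ = L/R = (0.159 H)/(260 Ω) = 6.115×10^-4 s.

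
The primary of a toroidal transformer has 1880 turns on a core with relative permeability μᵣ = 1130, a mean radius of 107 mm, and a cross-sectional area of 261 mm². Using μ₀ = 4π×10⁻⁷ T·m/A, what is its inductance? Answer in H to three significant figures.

L ≈ 1.95 H

For a thin toroid, L = μ₀μᵣN²A/(2πR).
L = (4π×10⁻⁷)(1130)(1880)²(2.610×10^-4) / (2π×0.107 m) = 1.948 H.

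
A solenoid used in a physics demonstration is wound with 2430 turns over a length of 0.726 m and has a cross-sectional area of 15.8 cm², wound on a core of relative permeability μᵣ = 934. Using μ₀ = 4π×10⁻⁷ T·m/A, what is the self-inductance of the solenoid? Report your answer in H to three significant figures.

L ≈ 15.1 H

A = 15.8 cm² = 1.580×10^-3 m².
For a long solenoid, L = μ₀μᵣN²A/ℓ.
L = (4π×10⁻⁷)(934)(2430)²(1.580×10^-3)/(0.726 m) = 15.08 H.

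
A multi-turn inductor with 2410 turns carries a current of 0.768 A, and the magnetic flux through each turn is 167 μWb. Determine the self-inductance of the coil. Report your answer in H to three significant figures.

L ≈ 0.524 H

Self-inductance is defined by L = NΦ_B/I (flux linkage over current).
L = (2410)(1.670×10^-4 Wb)/(0.768 A) = 0.524 H.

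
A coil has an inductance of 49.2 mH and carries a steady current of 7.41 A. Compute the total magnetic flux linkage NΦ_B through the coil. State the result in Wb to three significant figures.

NΦ_B ≈ 0.365 Wb

From L = NΦ_B/I, the flux linkage is NΦ_B = LI.
NΦ_B = (4.920×10^-2 H)(7.41 A) = 0.3646 Wb.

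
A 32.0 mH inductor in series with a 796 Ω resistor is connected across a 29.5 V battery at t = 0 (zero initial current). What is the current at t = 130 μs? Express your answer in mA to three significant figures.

τ = L/R = 3.200×10^-2/796 = 4.020×10^-5 s; final current I_∞ = ε/R = 29.5/796 = 3.706×10^-2 A.
I(t) = I_∞(1 − e^(−t/τ)) with t/τ = 3.234.
I = (3.706×10^-2)(1 − e^(−3.234)) = 3.560×10^-2 A.

I ≈ 35.6 mA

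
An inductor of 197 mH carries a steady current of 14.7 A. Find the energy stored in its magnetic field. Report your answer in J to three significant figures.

U ≈ 21.3 J

Stored magnetic energy: U = ½LI².
U = ½(0.197 H)(14.7 A)² = 21.28 J.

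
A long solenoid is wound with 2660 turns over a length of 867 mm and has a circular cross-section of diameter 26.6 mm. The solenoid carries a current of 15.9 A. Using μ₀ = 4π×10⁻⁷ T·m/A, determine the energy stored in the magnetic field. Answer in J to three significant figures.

U ≈ 0.720 J

A = π(d/2)² = π(1.330×10^-2 m)² = 5.557×10^-4 m².
L = μ₀N²A/ℓ = (4π×10⁻⁷)(2660)²(5.557×10^-4)/(0.867) = 5.699×10^-3 H.
U = ½LI² = ½(5.699×10^-3)(15.9)² = 0.7204 J.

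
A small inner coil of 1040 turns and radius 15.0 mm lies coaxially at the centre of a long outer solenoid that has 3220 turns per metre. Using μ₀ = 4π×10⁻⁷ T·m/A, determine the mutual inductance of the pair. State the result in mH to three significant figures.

The outer solenoid produces a uniform field B₁ = μ₀n₁I₁ across the inner coil,
so the flux linkage is N₂Φ = N₂B₁A₂ = μ₀n₁N₂A₂·I₁, giving M = μ₀n₁N₂A₂.
A₂ = πr² = π(1.500×10^-2 m)² = 7.069×10^-4 m².
M = (4π×10⁻⁷)(3220)(1040)(7.069×10^-4) = 2.9746×10^-3 H.

M ≈ 2.97 mH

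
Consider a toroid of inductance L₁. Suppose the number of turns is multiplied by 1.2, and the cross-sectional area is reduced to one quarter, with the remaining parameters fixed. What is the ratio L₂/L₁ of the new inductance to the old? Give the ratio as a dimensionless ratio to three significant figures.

L₂/L₁ = 0.360

For a toroid, L ∝ μᵣN²A/R.
L₂/L₁ = (1.2)^2 × (0.25) = 0.360.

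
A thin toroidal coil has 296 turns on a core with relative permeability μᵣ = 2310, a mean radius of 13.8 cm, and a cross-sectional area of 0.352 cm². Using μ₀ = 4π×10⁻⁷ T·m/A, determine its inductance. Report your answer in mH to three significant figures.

L ≈ 10.3 mH

For a thin toroid, L = μ₀μᵣN²A/(2πR).
L = (4π×10⁻⁷)(2310)(296)²(3.520×10^-5) / (2π×0.138 m) = 1.032×10^-2 H.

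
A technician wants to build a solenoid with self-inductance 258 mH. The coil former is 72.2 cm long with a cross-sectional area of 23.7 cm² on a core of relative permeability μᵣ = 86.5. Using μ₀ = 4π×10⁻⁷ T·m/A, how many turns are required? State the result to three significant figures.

A = 23.7 cm² = 2.370×10^-3 m².
From L = μ₀μᵣN²A/ℓ, N = √(Lℓ / (μ₀μᵣA)).
N = √[(0.258)(0.722) / ((4π×10⁻⁷)(86.5)×2.370×10^-3)] = √(7.231×10^5) ≈ 850.3.

N ≈ 850 turns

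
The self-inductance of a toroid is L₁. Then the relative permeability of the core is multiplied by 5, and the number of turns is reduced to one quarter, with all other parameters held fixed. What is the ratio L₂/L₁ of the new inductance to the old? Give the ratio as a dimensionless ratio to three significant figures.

For a toroid, L ∝ μᵣN²A/R.
L₂/L₁ = (5) × (0.25)^2 = 0.313.

L₂/L₁ = 0.313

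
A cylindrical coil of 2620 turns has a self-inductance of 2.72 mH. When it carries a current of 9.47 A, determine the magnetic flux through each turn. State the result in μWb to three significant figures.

From L = NΦ_B/I, the flux per turn is Φ_B = LI/N.
Φ_B = (2.720×10^-3 H)(9.47 A)/2620 = 9.831×10^-6 Wb.

Φ_B ≈ 9.83 μWb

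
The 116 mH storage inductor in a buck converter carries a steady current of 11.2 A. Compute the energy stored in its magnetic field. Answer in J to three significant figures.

Stored magnetic energy: U = ½LI².
U = ½(0.116 H)(11.2 A)² = 7.276 J.

U ≈ 7.28 J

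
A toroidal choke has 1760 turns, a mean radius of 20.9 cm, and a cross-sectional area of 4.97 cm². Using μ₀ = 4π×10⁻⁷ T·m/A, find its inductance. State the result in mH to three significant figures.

For a thin toroid, L = μ₀N²A/(2πR).
L = (4π×10⁻⁷)(1760)²(4.970×10^-4) / (2π×0.209 m) = 1.473×10^-3 H.

L ≈ 1.47 mH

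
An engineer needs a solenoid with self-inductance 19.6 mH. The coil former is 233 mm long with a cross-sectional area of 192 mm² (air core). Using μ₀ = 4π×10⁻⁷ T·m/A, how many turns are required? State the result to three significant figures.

A = 192 mm² = 1.920×10^-4 m².
From L = μ₀N²A/ℓ, N = √(Lℓ / (μ₀A)).
N = √[(1.960×10^-2)(0.233) / ((4π×10⁻⁷)×1.920×10^-4)] = √(1.893×10^7) ≈ 4350.6.

N ≈ 4350 turns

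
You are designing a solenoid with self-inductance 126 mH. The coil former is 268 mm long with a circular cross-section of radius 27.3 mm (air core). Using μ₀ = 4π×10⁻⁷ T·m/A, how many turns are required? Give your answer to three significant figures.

A = πr² = π(2.730×10^-2 m)² = 2.341×10^-3 m².
From L = μ₀N²A/ℓ, N = √(Lℓ / (μ₀A)).
N = √[(0.126)(0.268) / ((4π×10⁻⁷)×2.341×10^-3)] = √(1.148×10^7) ≈ 3387.7.

N ≈ 3390 turns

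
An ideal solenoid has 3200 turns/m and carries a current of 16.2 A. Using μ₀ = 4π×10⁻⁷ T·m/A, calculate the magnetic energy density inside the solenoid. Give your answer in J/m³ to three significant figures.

u ≈ 1690 J/m³

B = μ₀nI = (4π×10⁻⁷)(3.200×10^3)(16.2) = 6.514×10^-2 T.
u = B²/(2μ₀) = (6.514×10^-2)²/(2×4π×10⁻⁷) = 1.689×10^3 J/m³.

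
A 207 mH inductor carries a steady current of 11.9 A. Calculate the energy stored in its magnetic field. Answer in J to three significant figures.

Stored magnetic energy: U = ½LI².
U = ½(0.207 H)(11.9 A)² = 14.66 J.

U ≈ 14.7 J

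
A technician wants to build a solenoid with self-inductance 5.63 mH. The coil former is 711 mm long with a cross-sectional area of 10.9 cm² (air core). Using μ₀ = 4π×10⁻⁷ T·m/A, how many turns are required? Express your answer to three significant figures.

A = 10.9 cm² = 1.090×10^-3 m².
From L = μ₀N²A/ℓ, N = √(Lℓ / (μ₀A)).
N = √[(5.630×10^-3)(0.711) / ((4π×10⁻⁷)×1.090×10^-3)] = √(2.922×10^6) ≈ 1709.5.

N ≈ 1710 turns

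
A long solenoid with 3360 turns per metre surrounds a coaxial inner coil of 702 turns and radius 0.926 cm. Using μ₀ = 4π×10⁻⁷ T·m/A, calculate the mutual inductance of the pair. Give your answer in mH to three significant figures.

The outer solenoid produces a uniform field B₁ = μ₀n₁I₁ across the inner coil,
so the flux linkage is N₂Φ = N₂B₁A₂ = μ₀n₁N₂A₂·I₁, giving M = μ₀n₁N₂A₂.
A₂ = πr² = π(9.260×10^-3 m)² = 2.694×10^-4 m².
M = (4π×10⁻⁷)(3360)(702)(2.694×10^-4) = 7.9847×10^-4 H.

M ≈ 0.798 mH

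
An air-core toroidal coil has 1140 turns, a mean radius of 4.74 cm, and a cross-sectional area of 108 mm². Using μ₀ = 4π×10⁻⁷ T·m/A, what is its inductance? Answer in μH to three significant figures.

L ≈ 592 μH

For a thin toroid, L = μ₀N²A/(2πR).
L = (4π×10⁻⁷)(1140)²(1.080×10^-4) / (2π×4.740×10^-2 m) = 5.922×10^-4 H.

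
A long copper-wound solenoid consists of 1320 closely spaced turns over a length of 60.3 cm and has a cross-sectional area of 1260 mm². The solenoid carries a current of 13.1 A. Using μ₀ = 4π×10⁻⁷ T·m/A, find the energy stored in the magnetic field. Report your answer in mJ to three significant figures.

U ≈ 393 mJ

A = 1260 mm² = 1.260×10^-3 m².
L = μ₀N²A/ℓ = (4π×10⁻⁷)(1320)²(1.260×10^-3)/(0.603) = 4.575×10^-3 H.
U = ½LI² = ½(4.575×10^-3)(13.1)² = 0.3926 J.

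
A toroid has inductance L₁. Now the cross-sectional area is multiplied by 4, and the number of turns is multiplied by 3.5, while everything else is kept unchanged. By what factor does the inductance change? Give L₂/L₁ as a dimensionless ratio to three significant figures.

For a toroid, L ∝ μᵣN²A/R.
L₂/L₁ = (4) × (3.5)^2 = 49.0.

L₂/L₁ = 49.0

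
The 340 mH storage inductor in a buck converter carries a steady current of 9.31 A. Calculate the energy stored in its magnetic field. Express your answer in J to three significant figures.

Stored magnetic energy: U = ½LI².
U = ½(0.34 H)(9.31 A)² = 14.73 J.

U ≈ 14.7 J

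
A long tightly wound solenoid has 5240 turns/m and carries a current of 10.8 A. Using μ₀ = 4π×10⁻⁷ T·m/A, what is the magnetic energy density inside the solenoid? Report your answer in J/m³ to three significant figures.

u ≈ 2010 J/m³

B = μ₀nI = (4π×10⁻⁷)(5.240×10^3)(10.8) = 7.112×10^-2 T.
u = B²/(2μ₀) = (7.112×10^-2)²/(2×4π×10⁻⁷) = 2.012×10^3 J/m³.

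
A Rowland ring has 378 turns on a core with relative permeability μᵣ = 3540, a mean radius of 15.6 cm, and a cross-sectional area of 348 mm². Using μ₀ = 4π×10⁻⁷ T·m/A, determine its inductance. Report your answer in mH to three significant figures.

L ≈ 226 mH

For a thin toroid, L = μ₀μᵣN²A/(2πR).
L = (4π×10⁻⁷)(3540)(378)²(3.480×10^-4) / (2π×0.156 m) = 0.2257 H.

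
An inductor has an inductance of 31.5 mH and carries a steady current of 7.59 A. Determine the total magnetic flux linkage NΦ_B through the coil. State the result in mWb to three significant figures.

NΦ_B ≈ 239 mWb

From L = NΦ_B/I, the flux linkage is NΦ_B = LI.
NΦ_B = (3.150×10^-2 H)(7.59 A) = 0.2391 Wb.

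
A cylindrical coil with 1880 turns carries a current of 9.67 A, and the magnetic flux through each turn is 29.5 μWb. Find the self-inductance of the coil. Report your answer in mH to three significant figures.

L ≈ 5.74 mH

Self-inductance is defined by L = NΦ_B/I (flux linkage over current).
L = (1880)(2.950×10^-5 Wb)/(9.67 A) = 5.735×10^-3 H.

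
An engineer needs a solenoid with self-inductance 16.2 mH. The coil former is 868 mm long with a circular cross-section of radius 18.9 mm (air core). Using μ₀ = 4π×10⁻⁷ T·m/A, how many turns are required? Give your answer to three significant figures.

N ≈ 3160 turns

A = πr² = π(1.890×10^-2 m)² = 1.122×10^-3 m².
From L = μ₀N²A/ℓ, N = √(Lℓ / (μ₀A)).
N = √[(1.620×10^-2)(0.868) / ((4π×10⁻⁷)×1.122×10^-3)] = √(9.971×10^6) ≈ 3157.7.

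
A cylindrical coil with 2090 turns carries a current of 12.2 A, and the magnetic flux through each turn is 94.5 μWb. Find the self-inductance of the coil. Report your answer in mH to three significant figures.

L ≈ 16.2 mH

Self-inductance is defined by L = NΦ_B/I (flux linkage over current).
L = (2090)(9.450×10^-5 Wb)/(12.2 A) = 1.619×10^-2 H.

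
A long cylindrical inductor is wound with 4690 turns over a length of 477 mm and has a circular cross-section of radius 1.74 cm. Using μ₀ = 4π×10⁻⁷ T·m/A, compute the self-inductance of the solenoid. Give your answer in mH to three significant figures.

L ≈ 55.1 mH

A = πr² = π(1.740×10^-2 m)² = 9.511×10^-4 m².
For a long solenoid, L = μ₀N²A/ℓ.
L = (4π×10⁻⁷)(4690)²(9.511×10^-4)/(0.477 m) = 5.512×10^-2 H.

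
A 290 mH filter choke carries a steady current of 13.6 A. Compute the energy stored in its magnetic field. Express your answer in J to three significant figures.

Stored magnetic energy: U = ½LI².
U = ½(0.29 H)(13.6 A)² = 26.82 J.

U ≈ 26.8 J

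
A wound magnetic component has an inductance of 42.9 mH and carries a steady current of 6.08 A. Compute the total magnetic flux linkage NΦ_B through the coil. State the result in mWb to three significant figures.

From L = NΦ_B/I, the flux linkage is NΦ_B = LI.
NΦ_B = (4.290×10^-2 H)(6.08 A) = 0.2608 Wb.

NΦ_B ≈ 261 mWb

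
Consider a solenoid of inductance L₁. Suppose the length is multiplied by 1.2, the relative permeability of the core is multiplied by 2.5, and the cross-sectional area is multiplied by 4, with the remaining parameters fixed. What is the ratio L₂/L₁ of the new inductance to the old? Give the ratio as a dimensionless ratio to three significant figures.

For a solenoid, L ∝ μᵣN²A/ℓ.
L₂/L₁ = (1.2)^-1 × (2.5) × (4) = 8.33.

L₂/L₁ = 8.33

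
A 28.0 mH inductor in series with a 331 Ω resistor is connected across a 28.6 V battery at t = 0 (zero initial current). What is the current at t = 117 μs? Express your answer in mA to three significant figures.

τ = L/R = 2.800×10^-2/331 = 8.459×10^-5 s; final current I_∞ = ε/R = 28.6/331 = 8.640×10^-2 A.
I(t) = I_∞(1 − e^(−t/τ)) with t/τ = 1.383.
I = (8.640×10^-2)(1 − e^(−1.383)) = 6.473×10^-2 A.

I ≈ 64.7 mA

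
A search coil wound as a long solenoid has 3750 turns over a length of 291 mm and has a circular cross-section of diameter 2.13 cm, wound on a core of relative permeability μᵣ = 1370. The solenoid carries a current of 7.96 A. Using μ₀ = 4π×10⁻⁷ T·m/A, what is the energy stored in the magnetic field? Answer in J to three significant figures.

U ≈ 939 J

A = π(d/2)² = π(1.065×10^-2 m)² = 3.563×10^-4 m².
L = μ₀μᵣN²A/ℓ = (4π×10⁻⁷)(1370)(3750)²(3.563×10^-4)/(0.291) = 29.64 H.
U = ½LI² = ½(29.64)(7.96)² = 939.2 J.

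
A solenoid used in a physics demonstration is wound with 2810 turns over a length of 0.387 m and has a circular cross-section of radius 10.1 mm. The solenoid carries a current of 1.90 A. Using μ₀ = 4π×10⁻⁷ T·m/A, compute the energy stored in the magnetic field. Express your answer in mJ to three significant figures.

A = πr² = π(1.010×10^-2 m)² = 3.2047×10^-4 m².
L = μ₀N²A/ℓ = (4π×10⁻⁷)(2810)²(3.2047×10^-4)/(0.387) = 8.217×10^-3 H.
U = ½LI² = ½(8.217×10^-3)(1.90)² = 1.483×10^-2 J.

U ≈ 14.8 mJ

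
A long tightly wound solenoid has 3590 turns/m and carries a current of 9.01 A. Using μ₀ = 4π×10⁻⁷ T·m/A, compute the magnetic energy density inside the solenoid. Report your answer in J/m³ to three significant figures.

u ≈ 657 J/m³

B = μ₀nI = (4π×10⁻⁷)(3.590×10^3)(9.01) = 4.0647×10^-2 T.
u = B²/(2μ₀) = (4.0647×10^-2)²/(2×4π×10⁻⁷) = 657.4 J/m³.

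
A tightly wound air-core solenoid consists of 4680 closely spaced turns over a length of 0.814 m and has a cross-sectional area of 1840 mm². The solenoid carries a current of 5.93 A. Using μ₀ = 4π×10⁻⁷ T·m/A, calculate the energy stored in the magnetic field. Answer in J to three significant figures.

U ≈ 1.09 J

A = 1840 mm² = 1.840×10^-3 m².
L = μ₀N²A/ℓ = (4π×10⁻⁷)(4680)²(1.840×10^-3)/(0.814) = 6.221×10^-2 H.
U = ½LI² = ½(6.221×10^-2)(5.93)² = 1.094 J.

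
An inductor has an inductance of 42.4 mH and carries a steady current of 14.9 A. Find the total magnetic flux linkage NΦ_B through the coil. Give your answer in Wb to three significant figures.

From L = NΦ_B/I, the flux linkage is NΦ_B = LI.
NΦ_B = (4.240×10^-2 H)(14.9 A) = 0.6318 Wb.

NΦ_B ≈ 0.632 Wb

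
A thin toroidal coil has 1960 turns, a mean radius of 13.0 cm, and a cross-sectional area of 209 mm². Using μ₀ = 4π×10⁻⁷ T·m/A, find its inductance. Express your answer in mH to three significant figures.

For a thin toroid, L = μ₀N²A/(2πR).
L = (4π×10⁻⁷)(1960)²(2.090×10^-4) / (2π×0.13 m) = 1.235×10^-3 H.

L ≈ 1.24 mH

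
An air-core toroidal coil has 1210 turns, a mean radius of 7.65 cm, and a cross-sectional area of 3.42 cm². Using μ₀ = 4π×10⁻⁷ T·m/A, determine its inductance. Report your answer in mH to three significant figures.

L ≈ 1.31 mH

For a thin toroid, L = μ₀N²A/(2πR).
L = (4π×10⁻⁷)(1210)²(3.420×10^-4) / (2π×7.650×10^-2 m) = 1.309×10^-3 H.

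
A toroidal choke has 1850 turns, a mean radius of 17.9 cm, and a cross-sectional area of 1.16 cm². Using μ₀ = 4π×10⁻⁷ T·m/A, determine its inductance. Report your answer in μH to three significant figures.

For a thin toroid, L = μ₀N²A/(2πR).
L = (4π×10⁻⁷)(1850)²(1.160×10^-4) / (2π×0.179 m) = 4.436×10^-4 H.

L ≈ 444 μH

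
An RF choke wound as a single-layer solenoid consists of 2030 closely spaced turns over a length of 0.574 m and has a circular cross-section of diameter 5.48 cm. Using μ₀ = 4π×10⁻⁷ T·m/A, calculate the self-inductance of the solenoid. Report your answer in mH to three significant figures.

A = π(d/2)² = π(2.740×10^-2 m)² = 2.359×10^-3 m².
For a long solenoid, L = μ₀N²A/ℓ.
L = (4π×10⁻⁷)(2030)²(2.359×10^-3)/(0.574 m) = 2.128×10^-2 H.

L ≈ 21.3 mH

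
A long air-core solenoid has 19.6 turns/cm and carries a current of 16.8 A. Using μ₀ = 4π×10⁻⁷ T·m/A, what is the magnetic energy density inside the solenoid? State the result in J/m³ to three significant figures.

u ≈ 681 J/m³

B = μ₀nI = (4π×10⁻⁷)(1.960×10^3)(16.8) = 4.138×10^-2 T.
u = B²/(2μ₀) = (4.138×10^-2)²/(2×4π×10⁻⁷) = 681.3 J/m³.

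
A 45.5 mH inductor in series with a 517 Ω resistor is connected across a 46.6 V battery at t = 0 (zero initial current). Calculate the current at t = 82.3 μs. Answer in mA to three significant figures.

I ≈ 54.8 mA

τ = L/R = 4.550×10^-2/517 = 8.801×10^-5 s; final current I_∞ = ε/R = 46.6/517 = 9.014×10^-2 A.
I(t) = I_∞(1 − e^(−t/τ)) with t/τ = 0.935.
I = (9.014×10^-2)(1 − e^(−0.935)) = 5.475×10^-2 A.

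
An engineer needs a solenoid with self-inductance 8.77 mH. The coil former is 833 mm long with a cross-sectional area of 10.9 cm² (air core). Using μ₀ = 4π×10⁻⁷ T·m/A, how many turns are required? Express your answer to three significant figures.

N ≈ 2310 turns

A = 10.9 cm² = 1.090×10^-3 m².
From L = μ₀N²A/ℓ, N = √(Lℓ / (μ₀A)).
N = √[(8.770×10^-3)(0.833) / ((4π×10⁻⁷)×1.090×10^-3)] = √(5.333×10^6) ≈ 2309.4.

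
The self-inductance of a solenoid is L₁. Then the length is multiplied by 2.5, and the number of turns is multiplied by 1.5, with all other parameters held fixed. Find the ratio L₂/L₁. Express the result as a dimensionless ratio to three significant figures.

L₂/L₁ = 0.900

For a solenoid, L ∝ μᵣN²A/ℓ.
L₂/L₁ = (2.5)^-1 × (1.5)^2 = 0.900.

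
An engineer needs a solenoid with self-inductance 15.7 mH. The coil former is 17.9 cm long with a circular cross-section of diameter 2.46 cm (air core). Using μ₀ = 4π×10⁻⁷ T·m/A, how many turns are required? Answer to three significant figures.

A = π(d/2)² = π(1.230×10^-2 m)² = 4.753×10^-4 m².
From L = μ₀N²A/ℓ, N = √(Lℓ / (μ₀A)).
N = √[(1.570×10^-2)(0.179) / ((4π×10⁻⁷)×4.753×10^-4)] = √(4.705×10^6) ≈ 2169.2.

N ≈ 2170 turns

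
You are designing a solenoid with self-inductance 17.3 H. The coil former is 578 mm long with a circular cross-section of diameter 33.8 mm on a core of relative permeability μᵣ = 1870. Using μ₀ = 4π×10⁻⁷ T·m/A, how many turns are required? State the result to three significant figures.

N ≈ 2180 turns

A = π(d/2)² = π(1.690×10^-2 m)² = 8.973×10^-4 m².
From L = μ₀μᵣN²A/ℓ, N = √(Lℓ / (μ₀μᵣA)).
N = √[(17.3)(0.578) / ((4π×10⁻⁷)(1870)×8.973×10^-4)] = √(4.742×10^6) ≈ 2177.7.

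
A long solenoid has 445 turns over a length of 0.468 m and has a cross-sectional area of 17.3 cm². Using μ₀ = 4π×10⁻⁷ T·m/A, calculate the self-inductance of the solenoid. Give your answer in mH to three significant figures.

A = 17.3 cm² = 1.730×10^-3 m².
For a long solenoid, L = μ₀N²A/ℓ.
L = (4π×10⁻⁷)(445)²(1.730×10^-3)/(0.468 m) = 9.199×10^-4 H.

L ≈ 0.920 mH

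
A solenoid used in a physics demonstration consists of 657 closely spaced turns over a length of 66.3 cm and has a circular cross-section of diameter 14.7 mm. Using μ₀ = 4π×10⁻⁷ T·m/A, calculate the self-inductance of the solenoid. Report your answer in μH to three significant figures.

A = π(d/2)² = π(7.350×10^-3 m)² = 1.697×10^-4 m².
For a long solenoid, L = μ₀N²A/ℓ.
L = (4π×10⁻⁷)(657)²(1.697×10^-4)/(0.663 m) = 1.389×10^-4 H.

L ≈ 139 μH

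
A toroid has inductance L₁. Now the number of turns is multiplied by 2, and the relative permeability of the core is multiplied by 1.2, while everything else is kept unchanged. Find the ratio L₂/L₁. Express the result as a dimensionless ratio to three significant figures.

For a toroid, L ∝ μᵣN²A/R.
L₂/L₁ = (2)^2 × (1.2) = 4.80.

L₂/L₁ = 4.80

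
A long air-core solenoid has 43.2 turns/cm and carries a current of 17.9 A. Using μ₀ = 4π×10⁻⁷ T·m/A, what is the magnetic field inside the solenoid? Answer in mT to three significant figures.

Inside a long solenoid, B = μ₀nI.
B = (4π×10⁻⁷)(4.320×10^3 m⁻¹)(17.9 A) = 9.717×10^-2 T.

B ≈ 97.2 mT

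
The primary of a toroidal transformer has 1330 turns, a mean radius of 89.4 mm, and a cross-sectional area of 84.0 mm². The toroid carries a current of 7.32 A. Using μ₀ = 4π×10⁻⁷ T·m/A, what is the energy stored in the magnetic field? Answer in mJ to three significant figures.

U ≈ 8.91 mJ

L = μ₀N²A/(2πR) = (4π×10⁻⁷)(1330)²(8.400×10^-5)/(2π×8.940×10^-2) = 3.324×10^-4 H.
U = ½LI² = ½(3.324×10^-4)(7.32)² = 8.906×10^-3 J.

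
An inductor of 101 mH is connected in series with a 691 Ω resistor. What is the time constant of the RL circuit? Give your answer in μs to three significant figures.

τ ≈ 146 μs

τ = L/R = (0.101 H)/(691 Ω) = 1.462×10^-4 s.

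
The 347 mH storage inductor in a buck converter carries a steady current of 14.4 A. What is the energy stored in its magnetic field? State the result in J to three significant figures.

U ≈ 36.0 J

Stored magnetic energy: U = ½LI².
U = ½(0.347 H)(14.4 A)² = 35.98 J.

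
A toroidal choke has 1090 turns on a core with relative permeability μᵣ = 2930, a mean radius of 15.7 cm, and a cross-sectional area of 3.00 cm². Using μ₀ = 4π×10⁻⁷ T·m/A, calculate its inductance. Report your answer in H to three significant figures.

L ≈ 1.33 H

For a thin toroid, L = μ₀μᵣN²A/(2πR).
L = (4π×10⁻⁷)(2930)(1090)²(3.000×10^-4) / (2π×0.157 m) = 1.33 H.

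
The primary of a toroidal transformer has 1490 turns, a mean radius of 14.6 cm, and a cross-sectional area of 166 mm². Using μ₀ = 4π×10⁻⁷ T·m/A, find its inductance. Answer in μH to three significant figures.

L ≈ 505 μH

For a thin toroid, L = μ₀N²A/(2πR).
L = (4π×10⁻⁷)(1490)²(1.660×10^-4) / (2π×0.146 m) = 5.048×10^-4 H.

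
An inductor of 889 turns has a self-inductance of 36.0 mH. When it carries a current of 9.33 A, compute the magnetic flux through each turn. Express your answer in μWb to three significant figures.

Φ_B ≈ 378 μWb

From L = NΦ_B/I, the flux per turn is Φ_B = LI/N.
Φ_B = (3.600×10^-2 H)(9.33 A)/889 = 3.778×10^-4 Wb.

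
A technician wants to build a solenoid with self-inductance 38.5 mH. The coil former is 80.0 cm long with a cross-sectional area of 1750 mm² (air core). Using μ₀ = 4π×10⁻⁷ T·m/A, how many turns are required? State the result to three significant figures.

N ≈ 3740 turns

A = 1750 mm² = 1.750×10^-3 m².
From L = μ₀N²A/ℓ, N = √(Lℓ / (μ₀A)).
N = √[(3.850×10^-2)(0.8) / ((4π×10⁻⁷)×1.750×10^-3)] = √(1.401×10^7) ≈ 3742.4.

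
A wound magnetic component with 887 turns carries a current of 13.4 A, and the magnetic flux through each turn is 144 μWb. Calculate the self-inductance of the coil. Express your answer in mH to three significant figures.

L ≈ 9.53 mH

Self-inductance is defined by L = NΦ_B/I (flux linkage over current).
L = (887)(1.440×10^-4 Wb)/(13.4 A) = 9.532×10^-3 H.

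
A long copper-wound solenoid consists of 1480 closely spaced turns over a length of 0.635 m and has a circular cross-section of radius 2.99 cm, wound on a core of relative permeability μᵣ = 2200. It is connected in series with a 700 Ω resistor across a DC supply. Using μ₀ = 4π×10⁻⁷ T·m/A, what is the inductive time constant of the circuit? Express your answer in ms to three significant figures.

A = πr² = π(2.990×10^-2 m)² = 2.809×10^-3 m².
L = μ₀μᵣN²A/ℓ = (4π×10⁻⁷)(2200)(1480)²(2.809×10^-3)/(0.635) = 26.78 H.
τ = L/R = (26.78)/(700) = 3.826×10^-2 s.

τ ≈ 38.3 ms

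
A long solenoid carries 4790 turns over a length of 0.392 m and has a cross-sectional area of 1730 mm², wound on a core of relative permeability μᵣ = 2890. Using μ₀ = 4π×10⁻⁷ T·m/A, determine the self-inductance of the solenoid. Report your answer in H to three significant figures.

A = 1730 mm² = 1.730×10^-3 m².
For a long solenoid, L = μ₀μᵣN²A/ℓ.
L = (4π×10⁻⁷)(2890)(4790)²(1.730×10^-3)/(0.392 m) = 367.7 H.

L ≈ 368 H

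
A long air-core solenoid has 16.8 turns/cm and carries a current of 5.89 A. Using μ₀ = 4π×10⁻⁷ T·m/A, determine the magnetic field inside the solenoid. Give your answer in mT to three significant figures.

Inside a long solenoid, B = μ₀nI.
B = (4π×10⁻⁷)(1.680×10^3 m⁻¹)(5.89 A) = 1.243×10^-2 T.

B ≈ 12.4 mT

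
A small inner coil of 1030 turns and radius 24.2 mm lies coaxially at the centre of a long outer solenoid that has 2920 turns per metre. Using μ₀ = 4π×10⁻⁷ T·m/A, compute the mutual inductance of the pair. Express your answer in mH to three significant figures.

The outer solenoid produces a uniform field B₁ = μ₀n₁I₁ across the inner coil,
so the flux linkage is N₂Φ = N₂B₁A₂ = μ₀n₁N₂A₂·I₁, giving M = μ₀n₁N₂A₂.
A₂ = πr² = π(2.420×10^-2 m)² = 1.840×10^-3 m².
M = (4π×10⁻⁷)(2920)(1030)(1.840×10^-3) = 6.954×10^-3 H.

M ≈ 6.95 mH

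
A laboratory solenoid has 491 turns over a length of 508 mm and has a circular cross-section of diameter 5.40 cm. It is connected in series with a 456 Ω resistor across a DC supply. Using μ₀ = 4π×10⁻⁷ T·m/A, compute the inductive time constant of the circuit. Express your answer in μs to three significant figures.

τ ≈ 3.00 μs

A = π(d/2)² = π(2.700×10^-2 m)² = 2.290×10^-3 m².
L = μ₀N²A/ℓ = (4π×10⁻⁷)(491)²(2.290×10^-3)/(0.508) = 1.366×10^-3 H.
τ = L/R = (1.366×10^-3)/(456) = 2.995×10^-6 s.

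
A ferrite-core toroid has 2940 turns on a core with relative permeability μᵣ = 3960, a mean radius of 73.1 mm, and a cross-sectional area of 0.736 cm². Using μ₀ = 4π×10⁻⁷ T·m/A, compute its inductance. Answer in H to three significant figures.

L ≈ 6.89 H

For a thin toroid, L = μ₀μᵣN²A/(2πR).
L = (4π×10⁻⁷)(3960)(2940)²(7.360×10^-5) / (2π×7.310×10^-2 m) = 6.893 H.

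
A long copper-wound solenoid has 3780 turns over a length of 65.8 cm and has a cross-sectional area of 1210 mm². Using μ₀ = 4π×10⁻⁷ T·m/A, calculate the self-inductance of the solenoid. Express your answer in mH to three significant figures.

L ≈ 33.0 mH

A = 1210 mm² = 1.210×10^-3 m².
For a long solenoid, L = μ₀N²A/ℓ.
L = (4π×10⁻⁷)(3780)²(1.210×10^-3)/(0.658 m) = 3.302×10^-2 H.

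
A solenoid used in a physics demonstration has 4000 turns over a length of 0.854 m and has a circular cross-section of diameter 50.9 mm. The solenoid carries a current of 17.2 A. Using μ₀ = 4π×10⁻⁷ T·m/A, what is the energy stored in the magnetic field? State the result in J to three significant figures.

A = π(d/2)² = π(2.545×10^-2 m)² = 2.0348×10^-3 m².
L = μ₀N²A/ℓ = (4π×10⁻⁷)(4000)²(2.0348×10^-3)/(0.854) = 4.791×10^-2 H.
U = ½LI² = ½(4.791×10^-2)(17.2)² = 7.086 J.

U ≈ 7.09 J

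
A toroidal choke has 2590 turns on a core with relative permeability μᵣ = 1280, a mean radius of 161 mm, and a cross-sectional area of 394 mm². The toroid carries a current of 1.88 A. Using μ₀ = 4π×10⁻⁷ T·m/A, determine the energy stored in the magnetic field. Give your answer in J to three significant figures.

L = μ₀μᵣN²A/(2πR) = (4π×10⁻⁷)(1280)(2590)²(3.940×10^-4)/(2π×0.161) = 4.203 H.
U = ½LI² = ½(4.203)(1.88)² = 7.427 J.

U ≈ 7.43 J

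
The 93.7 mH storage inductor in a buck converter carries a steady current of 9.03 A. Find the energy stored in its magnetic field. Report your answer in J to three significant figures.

U ≈ 3.82 J

Stored magnetic energy: U = ½LI².
U = ½(9.370×10^-2 H)(9.03 A)² = 3.82 J.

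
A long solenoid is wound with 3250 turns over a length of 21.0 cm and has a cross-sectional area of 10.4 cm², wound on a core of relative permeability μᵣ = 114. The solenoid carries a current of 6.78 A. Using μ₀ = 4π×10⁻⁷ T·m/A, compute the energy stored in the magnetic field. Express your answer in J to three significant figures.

U ≈ 172 J

A = 10.4 cm² = 1.040×10^-3 m².
L = μ₀μᵣN²A/ℓ = (4π×10⁻⁷)(114)(3250)²(1.040×10^-3)/(0.21) = 7.494 H.
U = ½LI² = ½(7.494)(6.78)² = 172.2 J.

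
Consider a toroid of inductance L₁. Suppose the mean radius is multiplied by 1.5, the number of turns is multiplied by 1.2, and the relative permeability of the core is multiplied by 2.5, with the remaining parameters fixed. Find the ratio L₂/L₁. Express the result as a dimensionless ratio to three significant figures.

For a toroid, L ∝ μᵣN²A/R.
L₂/L₁ = (1.5)^-1 × (1.2)^2 × (2.5) = 2.40.

L₂/L₁ = 2.40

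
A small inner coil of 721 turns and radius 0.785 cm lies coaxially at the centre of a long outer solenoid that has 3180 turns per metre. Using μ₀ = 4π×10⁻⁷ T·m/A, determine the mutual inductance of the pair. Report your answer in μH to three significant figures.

The outer solenoid produces a uniform field B₁ = μ₀n₁I₁ across the inner coil,
so the flux linkage is N₂Φ = N₂B₁A₂ = μ₀n₁N₂A₂·I₁, giving M = μ₀n₁N₂A₂.
A₂ = πr² = π(7.850×10^-3 m)² = 1.936×10^-4 m².
M = (4π×10⁻⁷)(3180)(721)(1.936×10^-4) = 5.578×10^-4 H.

M ≈ 558 μH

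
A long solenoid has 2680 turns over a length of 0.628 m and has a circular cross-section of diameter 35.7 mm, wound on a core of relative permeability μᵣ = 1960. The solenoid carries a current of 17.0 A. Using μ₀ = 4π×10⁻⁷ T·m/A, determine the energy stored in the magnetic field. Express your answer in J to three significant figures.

U ≈ 4070 J

A = π(d/2)² = π(1.785×10^-2 m)² = 1.001×10^-3 m².
L = μ₀μᵣN²A/ℓ = (4π×10⁻⁷)(1960)(2680)²(1.001×10^-3)/(0.628) = 28.2 H.
U = ½LI² = ½(28.2)(17.0)² = 4.074×10^3 J.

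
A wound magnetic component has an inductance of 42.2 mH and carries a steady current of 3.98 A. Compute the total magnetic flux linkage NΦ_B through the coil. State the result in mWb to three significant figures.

NΦ_B ≈ 168 mWb

From L = NΦ_B/I, the flux linkage is NΦ_B = LI.
NΦ_B = (4.220×10^-2 H)(3.98 A) = 0.168 Wb.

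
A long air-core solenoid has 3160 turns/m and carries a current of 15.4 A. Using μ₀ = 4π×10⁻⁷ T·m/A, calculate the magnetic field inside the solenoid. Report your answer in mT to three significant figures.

Inside a long solenoid, B = μ₀nI.
B = (4π×10⁻⁷)(3.160×10^3 m⁻¹)(15.4 A) = 6.115×10^-2 T.

B ≈ 61.2 mT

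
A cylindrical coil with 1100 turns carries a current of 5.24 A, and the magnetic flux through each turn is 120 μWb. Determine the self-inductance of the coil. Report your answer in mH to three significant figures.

L ≈ 25.2 mH

Self-inductance is defined by L = NΦ_B/I (flux linkage over current).
L = (1100)(1.200×10^-4 Wb)/(5.24 A) = 2.519×10^-2 H.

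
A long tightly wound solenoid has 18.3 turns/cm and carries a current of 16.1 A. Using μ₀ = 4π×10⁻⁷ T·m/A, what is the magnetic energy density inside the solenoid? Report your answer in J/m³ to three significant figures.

u ≈ 545 J/m³

B = μ₀nI = (4π×10⁻⁷)(1.830×10^3)(16.1) = 3.702×10^-2 T.
u = B²/(2μ₀) = (3.702×10^-2)²/(2×4π×10⁻⁷) = 545.4 J/m³.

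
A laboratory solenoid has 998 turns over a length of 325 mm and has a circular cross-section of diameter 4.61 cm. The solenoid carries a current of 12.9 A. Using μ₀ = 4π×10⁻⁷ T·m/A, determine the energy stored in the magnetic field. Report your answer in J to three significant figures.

U ≈ 0.535 J

A = π(d/2)² = π(2.305×10^-2 m)² = 1.669×10^-3 m².
L = μ₀N²A/ℓ = (4π×10⁻⁷)(998)²(1.669×10^-3)/(0.325) = 6.428×10^-3 H.
U = ½LI² = ½(6.428×10^-3)(12.9)² = 0.5348 J.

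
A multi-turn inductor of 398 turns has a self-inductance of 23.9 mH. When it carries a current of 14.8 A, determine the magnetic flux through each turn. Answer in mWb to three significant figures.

Φ_B ≈ 0.889 mWb

From L = NΦ_B/I, the flux per turn is Φ_B = LI/N.
Φ_B = (2.390×10^-2 H)(14.8 A)/398 = 8.887×10^-4 Wb.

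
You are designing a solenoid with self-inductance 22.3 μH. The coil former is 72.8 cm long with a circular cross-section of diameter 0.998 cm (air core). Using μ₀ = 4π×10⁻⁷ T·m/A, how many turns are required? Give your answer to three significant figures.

N ≈ 406 turns

A = π(d/2)² = π(4.990×10^-3 m)² = 7.823×10^-5 m².
From L = μ₀N²A/ℓ, N = √(Lℓ / (μ₀A)).
N = √[(2.230×10^-5)(0.728) / ((4π×10⁻⁷)×7.823×10^-5)] = √(1.651×10^5) ≈ 406.4.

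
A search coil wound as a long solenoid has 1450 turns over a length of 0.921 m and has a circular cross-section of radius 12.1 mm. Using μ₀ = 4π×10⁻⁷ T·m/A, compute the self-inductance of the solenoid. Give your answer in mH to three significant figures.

L ≈ 1.32 mH

A = πr² = π(1.210×10^-2 m)² = 4.600×10^-4 m².
For a long solenoid, L = μ₀N²A/ℓ.
L = (4π×10⁻⁷)(1450)²(4.600×10^-4)/(0.921 m) = 1.319×10^-3 H.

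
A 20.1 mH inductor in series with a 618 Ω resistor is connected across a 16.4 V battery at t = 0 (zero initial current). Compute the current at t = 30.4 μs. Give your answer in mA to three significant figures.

τ = L/R = 2.010×10^-2/618 = 3.252×10^-5 s; final current I_∞ = ε/R = 16.4/618 = 2.654×10^-2 A.
I(t) = I_∞(1 − e^(−t/τ)) with t/τ = 0.935.
I = (2.654×10^-2)(1 − e^(−0.935)) = 1.612×10^-2 A.

I ≈ 16.1 mA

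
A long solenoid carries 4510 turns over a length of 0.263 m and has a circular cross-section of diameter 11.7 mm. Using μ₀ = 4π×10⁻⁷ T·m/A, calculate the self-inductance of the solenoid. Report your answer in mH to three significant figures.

A = π(d/2)² = π(5.850×10^-3 m)² = 1.075×10^-4 m².
For a long solenoid, L = μ₀N²A/ℓ.
L = (4π×10⁻⁷)(4510)²(1.075×10^-4)/(0.263 m) = 1.0449×10^-2 H.

L ≈ 10.4 mH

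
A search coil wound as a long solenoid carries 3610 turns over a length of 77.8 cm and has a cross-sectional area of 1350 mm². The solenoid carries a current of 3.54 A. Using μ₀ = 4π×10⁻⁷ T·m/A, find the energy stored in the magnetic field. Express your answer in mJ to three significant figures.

A = 1350 mm² = 1.350×10^-3 m².
L = μ₀N²A/ℓ = (4π×10⁻⁷)(3610)²(1.350×10^-3)/(0.778) = 2.842×10^-2 H.
U = ½LI² = ½(2.842×10^-2)(3.54)² = 0.1781 J.

U ≈ 178 mJ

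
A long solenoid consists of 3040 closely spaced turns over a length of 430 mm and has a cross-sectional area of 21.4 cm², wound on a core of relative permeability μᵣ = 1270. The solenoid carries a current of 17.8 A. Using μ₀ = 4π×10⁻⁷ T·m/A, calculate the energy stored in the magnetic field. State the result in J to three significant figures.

U ≈ 11600 J

A = 21.4 cm² = 2.140×10^-3 m².
L = μ₀μᵣN²A/ℓ = (4π×10⁻⁷)(1270)(3040)²(2.140×10^-3)/(0.43) = 73.4 H.
U = ½LI² = ½(73.4)(17.8)² = 1.163×10^4 J.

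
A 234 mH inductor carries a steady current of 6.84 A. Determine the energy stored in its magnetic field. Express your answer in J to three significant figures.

Stored magnetic energy: U = ½LI².
U = ½(0.234 H)(6.84 A)² = 5.474 J.

U ≈ 5.47 J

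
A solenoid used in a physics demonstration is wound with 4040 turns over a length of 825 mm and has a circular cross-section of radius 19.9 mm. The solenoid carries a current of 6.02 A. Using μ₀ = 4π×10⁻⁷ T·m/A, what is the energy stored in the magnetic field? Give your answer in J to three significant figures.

U ≈ 0.560 J

A = πr² = π(1.990×10^-2 m)² = 1.244×10^-3 m².
L = μ₀N²A/ℓ = (4π×10⁻⁷)(4040)²(1.244×10^-3)/(0.825) = 3.093×10^-2 H.
U = ½LI² = ½(3.093×10^-2)(6.02)² = 0.56045 J.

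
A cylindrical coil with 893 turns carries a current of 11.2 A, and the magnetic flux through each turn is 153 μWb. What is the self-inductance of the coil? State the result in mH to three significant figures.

Self-inductance is defined by L = NΦ_B/I (flux linkage over current).
L = (893)(1.530×10^-4 Wb)/(11.2 A) = 1.220×10^-2 H.

L ≈ 12.2 mH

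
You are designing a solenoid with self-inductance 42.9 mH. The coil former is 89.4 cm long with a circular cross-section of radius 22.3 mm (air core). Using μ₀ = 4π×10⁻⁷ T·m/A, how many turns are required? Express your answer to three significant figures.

A = πr² = π(2.230×10^-2 m)² = 1.562×10^-3 m².
From L = μ₀N²A/ℓ, N = √(Lℓ / (μ₀A)).
N = √[(4.290×10^-2)(0.894) / ((4π×10⁻⁷)×1.562×10^-3)] = √(1.954×10^7) ≈ 4419.9.

N ≈ 4420 turns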